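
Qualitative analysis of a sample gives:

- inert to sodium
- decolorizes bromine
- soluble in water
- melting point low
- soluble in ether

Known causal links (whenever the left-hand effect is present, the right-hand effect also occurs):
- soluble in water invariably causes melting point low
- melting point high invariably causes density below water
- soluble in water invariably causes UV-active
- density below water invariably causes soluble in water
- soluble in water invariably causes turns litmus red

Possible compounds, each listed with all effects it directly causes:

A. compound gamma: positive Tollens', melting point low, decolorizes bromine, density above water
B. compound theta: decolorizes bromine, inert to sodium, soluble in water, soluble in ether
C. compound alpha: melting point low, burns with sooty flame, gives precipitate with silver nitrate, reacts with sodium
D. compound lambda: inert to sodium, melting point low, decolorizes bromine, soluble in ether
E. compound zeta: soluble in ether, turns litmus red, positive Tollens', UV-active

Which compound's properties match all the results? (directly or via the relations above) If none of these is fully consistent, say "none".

B

Checking each candidate against the observations:
(A) compound gamma — does not account for inert to sodium, soluble in water, soluble in ether
(B) compound theta — inert to sodium +; decolorizes bromine +; soluble in water +; melting point low + (via soluble in water → melting point low); soluble in ether +
(C) compound alpha — inert to sodium -; decolorizes bromine -; soluble in water -; melting point low +; soluble in ether -
(D) compound lambda — does not account for soluble in water
(E) compound zeta — inert to sodium -; decolorizes bromine -; soluble in water -; melting point low -; soluble in ether +
(B) is the only candidate with no mismatches.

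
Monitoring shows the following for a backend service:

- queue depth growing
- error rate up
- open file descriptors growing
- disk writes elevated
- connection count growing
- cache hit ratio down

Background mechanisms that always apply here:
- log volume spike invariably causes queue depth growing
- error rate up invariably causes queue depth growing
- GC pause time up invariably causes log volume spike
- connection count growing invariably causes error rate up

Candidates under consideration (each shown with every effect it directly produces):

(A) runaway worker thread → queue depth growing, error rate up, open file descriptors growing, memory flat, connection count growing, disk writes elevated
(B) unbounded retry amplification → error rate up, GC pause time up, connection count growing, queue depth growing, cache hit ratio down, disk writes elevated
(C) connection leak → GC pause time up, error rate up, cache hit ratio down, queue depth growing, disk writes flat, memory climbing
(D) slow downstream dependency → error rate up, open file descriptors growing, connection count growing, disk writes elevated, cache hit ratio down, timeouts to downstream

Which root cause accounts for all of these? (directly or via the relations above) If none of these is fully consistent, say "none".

D

Checking each candidate against the observations:
(A) runaway worker thread — does not account for cache hit ratio down
(B) unbounded retry amplification — queue depth growing match; error rate up match; open file descriptors growing miss; disk writes elevated match; connection count growing match; cache hit ratio down match
(C) connection leak — queue depth growing match; error rate up match; open file descriptors growing miss; disk writes elevated miss; connection count growing miss; cache hit ratio down match
(D) slow downstream dependency — accounts for every observation (queue depth growing via error rate up → queue depth growing)
(D) alone accounts for all the evidence.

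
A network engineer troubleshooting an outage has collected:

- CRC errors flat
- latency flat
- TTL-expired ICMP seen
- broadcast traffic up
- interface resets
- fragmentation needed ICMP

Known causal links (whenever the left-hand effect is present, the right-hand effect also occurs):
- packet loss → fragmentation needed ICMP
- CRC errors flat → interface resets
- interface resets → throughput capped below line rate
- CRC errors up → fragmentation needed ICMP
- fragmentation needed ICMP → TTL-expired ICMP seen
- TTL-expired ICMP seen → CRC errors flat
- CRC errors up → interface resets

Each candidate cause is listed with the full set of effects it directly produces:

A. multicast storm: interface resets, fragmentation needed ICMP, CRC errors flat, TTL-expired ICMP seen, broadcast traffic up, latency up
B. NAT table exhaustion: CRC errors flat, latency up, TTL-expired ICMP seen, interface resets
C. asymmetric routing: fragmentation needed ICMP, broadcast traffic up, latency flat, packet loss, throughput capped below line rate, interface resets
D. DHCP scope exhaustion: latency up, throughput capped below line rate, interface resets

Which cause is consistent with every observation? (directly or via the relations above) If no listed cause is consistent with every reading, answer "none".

C

Testing each hypothesis:
(A) multicast storm — CRC errors flat match; latency flat miss; TTL-expired ICMP seen match; broadcast traffic up match; interface resets match; fragmentation needed ICMP match
(B) NAT table exhaustion — fails on latency flat, broadcast traffic up, fragmentation needed ICMP (predicts latency up, not latency flat)
(C) asymmetric routing — accounts for every observation (CRC errors flat via fragmentation needed ICMP → TTL-expired ICMP seen → CRC errors flat)
(D) DHCP scope exhaustion — CRC errors flat miss; latency flat miss; TTL-expired ICMP seen miss; broadcast traffic up miss; interface resets match; fragmentation needed ICMP miss
(C) alone accounts for all the evidence.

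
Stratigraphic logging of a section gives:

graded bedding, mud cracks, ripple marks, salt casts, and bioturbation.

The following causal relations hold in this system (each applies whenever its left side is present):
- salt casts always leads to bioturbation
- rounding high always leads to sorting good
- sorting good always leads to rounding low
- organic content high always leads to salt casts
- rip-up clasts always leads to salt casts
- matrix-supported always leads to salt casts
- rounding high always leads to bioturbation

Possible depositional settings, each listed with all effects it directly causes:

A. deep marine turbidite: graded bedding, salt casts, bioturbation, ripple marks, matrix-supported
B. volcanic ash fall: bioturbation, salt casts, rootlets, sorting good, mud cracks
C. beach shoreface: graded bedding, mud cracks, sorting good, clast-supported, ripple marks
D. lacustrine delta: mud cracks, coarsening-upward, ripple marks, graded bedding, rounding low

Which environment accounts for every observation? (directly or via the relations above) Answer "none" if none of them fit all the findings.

For each candidate, compare predicted effects to what was observed:
(A) deep marine turbidite — does not account for mud cracks
(B) volcanic ash fall — graded bedding miss; mud cracks match; ripple marks miss; salt casts match; bioturbation match
(C) beach shoreface — graded bedding match; mud cracks match; ripple marks match; salt casts miss; bioturbation miss
(D) lacustrine delta — does not account for salt casts, bioturbation
Every candidate fails on at least one observation.

none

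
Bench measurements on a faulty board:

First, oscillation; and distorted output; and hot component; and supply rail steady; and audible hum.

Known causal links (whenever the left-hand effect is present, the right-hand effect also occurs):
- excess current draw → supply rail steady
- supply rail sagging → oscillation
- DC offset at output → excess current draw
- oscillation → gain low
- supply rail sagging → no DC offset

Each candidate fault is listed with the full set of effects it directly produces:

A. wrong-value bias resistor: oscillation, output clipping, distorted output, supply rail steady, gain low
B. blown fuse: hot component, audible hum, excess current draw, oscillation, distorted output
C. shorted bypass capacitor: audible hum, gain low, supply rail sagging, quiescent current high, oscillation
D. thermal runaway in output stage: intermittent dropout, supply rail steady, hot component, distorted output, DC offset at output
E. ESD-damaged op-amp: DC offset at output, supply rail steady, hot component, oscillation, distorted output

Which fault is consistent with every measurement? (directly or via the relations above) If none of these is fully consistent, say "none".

Testing each hypothesis:
(A) wrong-value bias resistor — oscillation match; distorted output match; hot component miss; supply rail steady match; audible hum miss
(B) blown fuse — accounts for every observation (supply rail steady via excess current draw → supply rail steady)
(C) shorted bypass capacitor — fails on distorted output, hot component, supply rail steady (predicts supply rail sagging, not supply rail steady)
(D) thermal runaway in output stage — oscillation miss; distorted output match; hot component match; supply rail steady match; audible hum miss
(E) ESD-damaged op-amp — oscillation match; distorted output match; hot component match; supply rail steady match; audible hum miss
(B) alone accounts for all the evidence.

B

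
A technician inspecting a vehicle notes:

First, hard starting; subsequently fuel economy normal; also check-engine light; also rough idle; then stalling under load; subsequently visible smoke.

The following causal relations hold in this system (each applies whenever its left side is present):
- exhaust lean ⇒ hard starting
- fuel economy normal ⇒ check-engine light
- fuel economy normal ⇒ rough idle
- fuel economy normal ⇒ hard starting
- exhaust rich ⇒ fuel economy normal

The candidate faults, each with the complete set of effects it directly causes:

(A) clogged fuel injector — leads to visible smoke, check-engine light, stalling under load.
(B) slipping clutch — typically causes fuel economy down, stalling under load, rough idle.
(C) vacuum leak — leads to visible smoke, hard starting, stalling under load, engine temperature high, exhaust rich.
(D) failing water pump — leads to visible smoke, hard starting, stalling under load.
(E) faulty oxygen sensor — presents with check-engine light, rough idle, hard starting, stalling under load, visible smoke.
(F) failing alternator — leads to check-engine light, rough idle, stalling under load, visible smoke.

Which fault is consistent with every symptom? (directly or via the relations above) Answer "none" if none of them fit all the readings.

Per-candidate check:
(A) clogged fuel injector — hard starting miss; fuel economy normal miss; check-engine light match; rough idle miss; stalling under load match; visible smoke match
(B) slipping clutch — fails on hard starting, fuel economy normal, check-engine light, visible smoke (predicts fuel economy down, not fuel economy normal)
(C) vacuum leak — hard starting match; fuel economy normal match (via exhaust rich → fuel economy normal); check-engine light match (via exhaust rich → fuel economy normal → check-engine light); rough idle match (via exhaust rich → fuel economy normal → rough idle); stalling under load match; visible smoke match
(D) failing water pump — hard starting match; fuel economy normal miss; check-engine light miss; rough idle miss; stalling under load match; visible smoke match
(E) faulty oxygen sensor — does not account for fuel economy normal
(F) failing alternator — does not account for hard starting, fuel economy normal
(C) alone accounts for all the evidence.

C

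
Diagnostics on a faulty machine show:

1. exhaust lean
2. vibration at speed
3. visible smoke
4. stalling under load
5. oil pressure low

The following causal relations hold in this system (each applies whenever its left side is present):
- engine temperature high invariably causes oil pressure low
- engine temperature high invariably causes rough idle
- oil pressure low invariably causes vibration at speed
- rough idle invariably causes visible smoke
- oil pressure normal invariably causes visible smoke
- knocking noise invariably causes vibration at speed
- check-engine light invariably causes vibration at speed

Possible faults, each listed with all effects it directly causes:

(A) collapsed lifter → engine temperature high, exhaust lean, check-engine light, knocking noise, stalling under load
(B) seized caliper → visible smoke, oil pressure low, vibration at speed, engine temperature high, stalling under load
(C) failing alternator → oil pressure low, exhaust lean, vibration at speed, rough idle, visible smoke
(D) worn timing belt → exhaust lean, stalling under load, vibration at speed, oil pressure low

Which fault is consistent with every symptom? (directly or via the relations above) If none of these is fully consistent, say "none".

A

Testing each hypothesis:
(A) collapsed lifter — accounts for every observation (vibration at speed via knocking noise → vibration at speed)
(B) seized caliper — does not account for exhaust lean
(C) failing alternator — exhaust lean +; vibration at speed +; visible smoke +; stalling under load -; oil pressure low +
(D) worn timing belt — exhaust lean +; vibration at speed +; visible smoke -; stalling under load +; oil pressure low +
(A) alone accounts for all the evidence.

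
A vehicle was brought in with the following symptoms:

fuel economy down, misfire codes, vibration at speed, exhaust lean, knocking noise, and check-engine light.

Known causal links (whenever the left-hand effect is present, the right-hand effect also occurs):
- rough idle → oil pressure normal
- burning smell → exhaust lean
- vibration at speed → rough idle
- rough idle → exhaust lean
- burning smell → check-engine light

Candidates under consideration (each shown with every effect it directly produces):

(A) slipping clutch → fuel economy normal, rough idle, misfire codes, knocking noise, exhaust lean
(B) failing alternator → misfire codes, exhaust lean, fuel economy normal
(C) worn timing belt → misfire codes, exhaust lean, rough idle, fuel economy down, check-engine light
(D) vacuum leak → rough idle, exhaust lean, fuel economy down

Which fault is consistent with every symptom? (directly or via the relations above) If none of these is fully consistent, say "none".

Per-candidate check:
(A) slipping clutch — fails on fuel economy down, vibration at speed, check-engine light (predicts fuel economy normal, not fuel economy down)
(B) failing alternator — fails on fuel economy down, vibration at speed, knocking noise, check-engine light (predicts fuel economy normal, not fuel economy down)
(C) worn timing belt — fuel economy down match; misfire codes match; vibration at speed miss; exhaust lean match; knocking noise miss; check-engine light match
(D) vacuum leak — fuel economy down match; misfire codes miss; vibration at speed miss; exhaust lean match; knocking noise miss; check-engine light miss
None of the listed candidates fits everything.

none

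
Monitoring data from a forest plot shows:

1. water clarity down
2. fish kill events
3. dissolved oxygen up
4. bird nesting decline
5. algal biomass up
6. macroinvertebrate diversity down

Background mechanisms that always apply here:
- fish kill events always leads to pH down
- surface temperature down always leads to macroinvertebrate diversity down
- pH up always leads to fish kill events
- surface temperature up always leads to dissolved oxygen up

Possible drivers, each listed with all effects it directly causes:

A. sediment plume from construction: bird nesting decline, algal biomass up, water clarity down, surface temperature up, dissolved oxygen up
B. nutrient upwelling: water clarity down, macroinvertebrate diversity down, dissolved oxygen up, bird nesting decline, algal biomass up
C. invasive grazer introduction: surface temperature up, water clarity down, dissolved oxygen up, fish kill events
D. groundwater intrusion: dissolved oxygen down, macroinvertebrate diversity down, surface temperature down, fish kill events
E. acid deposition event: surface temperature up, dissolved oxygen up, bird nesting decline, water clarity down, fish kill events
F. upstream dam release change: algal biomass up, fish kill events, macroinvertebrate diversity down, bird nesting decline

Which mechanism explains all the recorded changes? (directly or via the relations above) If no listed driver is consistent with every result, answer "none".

Checking each candidate against the observations:
(A) sediment plume from construction — does not account for fish kill events, macroinvertebrate diversity down
(B) nutrient upwelling — does not account for fish kill events
(C) invasive grazer introduction — does not account for bird nesting decline, algal biomass up, macroinvertebrate diversity down
(D) groundwater intrusion — water clarity down miss; fish kill events match; dissolved oxygen up miss; bird nesting decline miss; algal biomass up miss; macroinvertebrate diversity down match
(E) acid deposition event — water clarity down match; fish kill events match; dissolved oxygen up match; bird nesting decline match; algal biomass up miss; macroinvertebrate diversity down miss
(F) upstream dam release change — water clarity down miss; fish kill events match; dissolved oxygen up miss; bird nesting decline match; algal biomass up match; macroinvertebrate diversity down match
No candidate is consistent with all observations.

none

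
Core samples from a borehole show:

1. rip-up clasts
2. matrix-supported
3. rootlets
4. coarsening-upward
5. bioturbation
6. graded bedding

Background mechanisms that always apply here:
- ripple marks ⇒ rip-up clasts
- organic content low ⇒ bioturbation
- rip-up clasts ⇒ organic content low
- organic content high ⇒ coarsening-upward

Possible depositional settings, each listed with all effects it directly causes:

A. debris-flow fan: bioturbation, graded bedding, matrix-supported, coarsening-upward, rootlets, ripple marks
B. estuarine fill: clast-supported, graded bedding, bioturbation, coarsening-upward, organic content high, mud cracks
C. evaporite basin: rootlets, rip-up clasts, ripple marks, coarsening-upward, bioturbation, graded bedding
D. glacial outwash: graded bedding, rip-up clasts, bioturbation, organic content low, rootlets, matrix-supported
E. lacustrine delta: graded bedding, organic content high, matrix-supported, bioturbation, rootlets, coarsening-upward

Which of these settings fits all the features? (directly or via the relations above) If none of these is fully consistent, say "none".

Per-candidate check:
(A) debris-flow fan — accounts for every observation (rip-up clasts via ripple marks → rip-up clasts)
(B) estuarine fill — rip-up clasts NO; matrix-supported NO; rootlets NO; coarsening-upward yes; bioturbation yes; graded bedding yes
(C) evaporite basin — rip-up clasts yes; matrix-supported NO; rootlets yes; coarsening-upward yes; bioturbation yes; graded bedding yes
(D) glacial outwash — rip-up clasts yes; matrix-supported yes; rootlets yes; coarsening-upward NO; bioturbation yes; graded bedding yes
(E) lacustrine delta — rip-up clasts NO; matrix-supported yes; rootlets yes; coarsening-upward yes; bioturbation yes; graded bedding yes
(A) alone accounts for all the evidence.

A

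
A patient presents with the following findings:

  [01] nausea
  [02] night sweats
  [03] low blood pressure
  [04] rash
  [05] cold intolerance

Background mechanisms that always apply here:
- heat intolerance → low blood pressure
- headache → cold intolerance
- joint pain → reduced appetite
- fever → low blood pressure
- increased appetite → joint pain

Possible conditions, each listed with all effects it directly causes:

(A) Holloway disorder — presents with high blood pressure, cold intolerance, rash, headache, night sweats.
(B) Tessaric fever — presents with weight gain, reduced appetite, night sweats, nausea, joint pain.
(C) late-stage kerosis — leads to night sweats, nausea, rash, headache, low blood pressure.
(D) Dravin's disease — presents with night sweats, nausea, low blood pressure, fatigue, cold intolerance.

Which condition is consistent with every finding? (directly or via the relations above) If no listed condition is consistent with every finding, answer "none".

C

Checking each candidate against the observations:
(A) Holloway disorder — nausea miss; night sweats match; low blood pressure miss; rash match; cold intolerance match
(B) Tessaric fever — does not account for low blood pressure, rash, cold intolerance
(C) late-stage kerosis — accounts for every observation (cold intolerance via headache → cold intolerance)
(D) Dravin's disease — nausea match; night sweats match; low blood pressure match; rash miss; cold intolerance match
(C) is the only candidate with no mismatches.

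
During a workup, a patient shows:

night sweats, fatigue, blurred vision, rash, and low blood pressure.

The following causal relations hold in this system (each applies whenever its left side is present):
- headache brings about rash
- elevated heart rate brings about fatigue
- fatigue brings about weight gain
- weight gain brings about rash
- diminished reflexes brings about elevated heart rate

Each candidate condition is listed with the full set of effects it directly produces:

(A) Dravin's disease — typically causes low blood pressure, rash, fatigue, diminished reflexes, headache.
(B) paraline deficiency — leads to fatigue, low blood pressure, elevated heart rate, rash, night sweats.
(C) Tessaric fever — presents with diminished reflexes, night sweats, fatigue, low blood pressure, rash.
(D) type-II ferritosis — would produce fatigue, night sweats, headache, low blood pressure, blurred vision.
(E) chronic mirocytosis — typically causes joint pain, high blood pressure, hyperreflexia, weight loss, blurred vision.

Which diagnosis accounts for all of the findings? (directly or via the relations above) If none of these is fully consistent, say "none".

Testing each hypothesis:
(A) Dravin's disease — does not account for night sweats, blurred vision
(B) paraline deficiency — does not account for blurred vision
(C) Tessaric fever — does not account for blurred vision
(D) type-II ferritosis — night sweats match; fatigue match; blurred vision match; rash match (by headache → rash); low blood pressure match
(E) chronic mirocytosis — night sweats miss; fatigue miss; blurred vision match; rash miss; low blood pressure miss
(D) alone accounts for all the evidence.

D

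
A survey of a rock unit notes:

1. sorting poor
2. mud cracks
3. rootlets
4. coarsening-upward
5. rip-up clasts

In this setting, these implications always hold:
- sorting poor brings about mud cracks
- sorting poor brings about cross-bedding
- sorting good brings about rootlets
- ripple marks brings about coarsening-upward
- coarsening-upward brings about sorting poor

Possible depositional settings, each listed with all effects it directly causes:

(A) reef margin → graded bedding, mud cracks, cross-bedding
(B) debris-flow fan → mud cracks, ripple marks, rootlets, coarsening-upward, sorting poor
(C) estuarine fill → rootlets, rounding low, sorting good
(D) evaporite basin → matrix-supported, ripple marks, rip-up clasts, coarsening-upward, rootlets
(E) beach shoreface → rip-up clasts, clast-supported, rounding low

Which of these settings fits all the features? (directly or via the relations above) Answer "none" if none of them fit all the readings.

D

Testing each hypothesis:
(A) reef margin — sorting poor NO; mud cracks yes; rootlets NO; coarsening-upward NO; rip-up clasts NO
(B) debris-flow fan — does not account for rip-up clasts
(C) estuarine fill — fails on sorting poor, mud cracks, coarsening-upward, rip-up clasts (predicts sorting good, not sorting poor)
(D) evaporite basin — accounts for every observation (sorting poor via coarsening-upward → sorting poor)
(E) beach shoreface — sorting poor NO; mud cracks NO; rootlets NO; coarsening-upward NO; rip-up clasts yes
(D) is the only candidate with no mismatches.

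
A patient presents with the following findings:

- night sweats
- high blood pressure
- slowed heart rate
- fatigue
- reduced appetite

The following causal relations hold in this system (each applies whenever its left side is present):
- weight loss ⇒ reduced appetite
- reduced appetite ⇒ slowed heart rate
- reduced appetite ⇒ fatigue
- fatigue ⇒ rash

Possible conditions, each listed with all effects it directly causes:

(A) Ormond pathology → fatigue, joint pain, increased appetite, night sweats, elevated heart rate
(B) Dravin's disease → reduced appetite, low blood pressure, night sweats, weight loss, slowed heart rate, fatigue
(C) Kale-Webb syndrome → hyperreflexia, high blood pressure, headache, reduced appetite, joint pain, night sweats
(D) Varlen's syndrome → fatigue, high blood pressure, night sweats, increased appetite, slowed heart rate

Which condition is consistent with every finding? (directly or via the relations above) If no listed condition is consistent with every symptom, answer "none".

Per-candidate check:
(A) Ormond pathology — fails on high blood pressure, slowed heart rate, reduced appetite (predicts elevated heart rate, not slowed heart rate; predicts increased appetite, not reduced appetite)
(B) Dravin's disease — night sweats match; high blood pressure miss; slowed heart rate match; fatigue match; reduced appetite match
(C) Kale-Webb syndrome — accounts for every observation (slowed heart rate by reduced appetite → slowed heart rate)
(D) Varlen's syndrome — night sweats match; high blood pressure match; slowed heart rate match; fatigue match; reduced appetite miss
(C) is the only candidate with no mismatches.

C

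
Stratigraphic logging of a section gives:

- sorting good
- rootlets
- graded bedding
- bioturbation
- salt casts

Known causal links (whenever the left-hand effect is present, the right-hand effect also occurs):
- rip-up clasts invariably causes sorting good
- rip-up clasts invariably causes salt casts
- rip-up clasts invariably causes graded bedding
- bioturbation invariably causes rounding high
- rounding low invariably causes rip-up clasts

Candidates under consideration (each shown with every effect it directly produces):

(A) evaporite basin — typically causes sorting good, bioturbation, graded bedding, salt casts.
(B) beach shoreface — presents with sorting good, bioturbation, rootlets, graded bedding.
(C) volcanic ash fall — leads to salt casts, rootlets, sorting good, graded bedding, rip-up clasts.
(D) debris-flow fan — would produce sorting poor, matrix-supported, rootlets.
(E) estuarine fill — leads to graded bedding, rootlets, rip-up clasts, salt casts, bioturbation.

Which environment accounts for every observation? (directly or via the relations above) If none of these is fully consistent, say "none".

E

Per-candidate check:
(A) evaporite basin — does not account for rootlets
(B) beach shoreface — sorting good ✓; rootlets ✓; graded bedding ✓; bioturbation ✓; salt casts ✗
(C) volcanic ash fall — sorting good ✓; rootlets ✓; graded bedding ✓; bioturbation ✗; salt casts ✓
(D) debris-flow fan — sorting good ✗; rootlets ✓; graded bedding ✗; bioturbation ✗; salt casts ✗
(E) estuarine fill — accounts for every observation (sorting good via rip-up clasts → sorting good)
Only (E) is consistent with every observation.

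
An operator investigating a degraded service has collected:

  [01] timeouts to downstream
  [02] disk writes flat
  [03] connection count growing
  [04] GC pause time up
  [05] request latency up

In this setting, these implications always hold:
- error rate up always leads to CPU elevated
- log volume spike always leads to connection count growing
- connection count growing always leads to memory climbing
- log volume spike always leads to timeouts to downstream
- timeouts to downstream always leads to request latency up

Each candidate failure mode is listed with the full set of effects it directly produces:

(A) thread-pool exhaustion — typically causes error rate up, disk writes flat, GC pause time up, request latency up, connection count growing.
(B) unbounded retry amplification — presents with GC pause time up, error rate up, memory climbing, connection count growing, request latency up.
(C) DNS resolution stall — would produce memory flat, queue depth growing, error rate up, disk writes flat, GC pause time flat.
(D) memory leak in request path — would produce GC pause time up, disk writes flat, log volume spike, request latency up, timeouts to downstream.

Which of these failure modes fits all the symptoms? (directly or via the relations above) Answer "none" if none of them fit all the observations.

D

Checking each candidate against the observations:
(A) thread-pool exhaustion — timeouts to downstream NO; disk writes flat yes; connection count growing yes; GC pause time up yes; request latency up yes
(B) unbounded retry amplification — timeouts to downstream NO; disk writes flat NO; connection count growing yes; GC pause time up yes; request latency up yes
(C) DNS resolution stall — timeouts to downstream NO; disk writes flat yes; connection count growing NO; GC pause time up NO; request latency up NO
(D) memory leak in request path — accounts for every observation (connection count growing via log volume spike → connection count growing)
(D) alone accounts for all the evidence.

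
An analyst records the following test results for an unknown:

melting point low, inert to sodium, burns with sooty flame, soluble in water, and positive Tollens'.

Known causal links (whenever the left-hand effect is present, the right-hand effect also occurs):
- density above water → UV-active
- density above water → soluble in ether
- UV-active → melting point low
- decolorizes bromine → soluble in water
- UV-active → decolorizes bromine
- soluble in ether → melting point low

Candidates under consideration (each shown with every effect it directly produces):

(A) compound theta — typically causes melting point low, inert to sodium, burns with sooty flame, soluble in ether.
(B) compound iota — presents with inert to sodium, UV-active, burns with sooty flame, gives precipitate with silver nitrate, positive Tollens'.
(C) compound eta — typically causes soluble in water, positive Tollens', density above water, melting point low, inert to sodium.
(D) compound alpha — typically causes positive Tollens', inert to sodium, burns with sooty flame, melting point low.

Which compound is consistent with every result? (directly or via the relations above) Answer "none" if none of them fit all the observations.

Testing each hypothesis:
(A) compound theta — does not account for soluble in water, positive Tollens'
(B) compound iota — accounts for every observation (melting point low via UV-active → melting point low)
(C) compound eta — does not account for burns with sooty flame
(D) compound alpha — melting point low match; inert to sodium match; burns with sooty flame match; soluble in water miss; positive Tollens' match
(B) alone accounts for all the evidence.

B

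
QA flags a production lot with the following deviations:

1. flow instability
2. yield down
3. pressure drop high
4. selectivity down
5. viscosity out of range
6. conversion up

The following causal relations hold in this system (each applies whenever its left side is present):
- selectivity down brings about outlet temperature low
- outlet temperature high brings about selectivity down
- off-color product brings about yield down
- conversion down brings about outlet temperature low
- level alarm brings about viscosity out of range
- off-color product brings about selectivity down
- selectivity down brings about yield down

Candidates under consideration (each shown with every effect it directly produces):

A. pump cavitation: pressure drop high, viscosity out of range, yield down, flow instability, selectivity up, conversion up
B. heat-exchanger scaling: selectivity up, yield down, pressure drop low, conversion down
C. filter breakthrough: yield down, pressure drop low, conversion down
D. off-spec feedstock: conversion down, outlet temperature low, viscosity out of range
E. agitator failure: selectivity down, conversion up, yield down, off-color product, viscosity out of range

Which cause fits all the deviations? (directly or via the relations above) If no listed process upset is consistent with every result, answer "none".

none

Testing each hypothesis:
(A) pump cavitation — fails on selectivity down (predicts selectivity up, not selectivity down)
(B) heat-exchanger scaling — flow instability -; yield down +; pressure drop high -; selectivity down -; viscosity out of range -; conversion up -
(C) filter breakthrough — flow instability -; yield down +; pressure drop high -; selectivity down -; viscosity out of range -; conversion up -
(D) off-spec feedstock — fails on flow instability, yield down, pressure drop high, selectivity down, conversion up (predicts conversion down, not conversion up)
(E) agitator failure — flow instability -; yield down +; pressure drop high -; selectivity down +; viscosity out of range +; conversion up +
No candidate is consistent with all observations.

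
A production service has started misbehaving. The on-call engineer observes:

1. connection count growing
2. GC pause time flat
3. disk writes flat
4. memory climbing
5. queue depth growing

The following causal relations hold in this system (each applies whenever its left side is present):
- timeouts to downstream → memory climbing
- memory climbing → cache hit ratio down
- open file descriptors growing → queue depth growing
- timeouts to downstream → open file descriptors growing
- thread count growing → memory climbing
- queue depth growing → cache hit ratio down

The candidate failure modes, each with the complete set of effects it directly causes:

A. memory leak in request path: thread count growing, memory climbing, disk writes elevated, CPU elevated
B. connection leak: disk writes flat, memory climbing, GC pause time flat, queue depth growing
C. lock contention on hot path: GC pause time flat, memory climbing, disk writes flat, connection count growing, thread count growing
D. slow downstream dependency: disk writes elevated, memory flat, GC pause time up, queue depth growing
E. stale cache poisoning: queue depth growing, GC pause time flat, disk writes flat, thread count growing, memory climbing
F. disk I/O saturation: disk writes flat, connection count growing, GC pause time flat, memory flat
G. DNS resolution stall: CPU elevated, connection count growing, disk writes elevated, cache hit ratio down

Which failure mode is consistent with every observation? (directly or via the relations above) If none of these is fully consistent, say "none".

Testing each hypothesis:
(A) memory leak in request path — connection count growing -; GC pause time flat -; disk writes flat -; memory climbing +; queue depth growing -
(B) connection leak — connection count growing -; GC pause time flat +; disk writes flat +; memory climbing +; queue depth growing +
(C) lock contention on hot path — does not account for queue depth growing
(D) slow downstream dependency — connection count growing -; GC pause time flat -; disk writes flat -; memory climbing -; queue depth growing +
(E) stale cache poisoning — does not account for connection count growing
(F) disk I/O saturation — connection count growing +; GC pause time flat +; disk writes flat +; memory climbing -; queue depth growing -
(G) DNS resolution stall — connection count growing +; GC pause time flat -; disk writes flat -; memory climbing -; queue depth growing -
None of the listed candidates fits everything.

none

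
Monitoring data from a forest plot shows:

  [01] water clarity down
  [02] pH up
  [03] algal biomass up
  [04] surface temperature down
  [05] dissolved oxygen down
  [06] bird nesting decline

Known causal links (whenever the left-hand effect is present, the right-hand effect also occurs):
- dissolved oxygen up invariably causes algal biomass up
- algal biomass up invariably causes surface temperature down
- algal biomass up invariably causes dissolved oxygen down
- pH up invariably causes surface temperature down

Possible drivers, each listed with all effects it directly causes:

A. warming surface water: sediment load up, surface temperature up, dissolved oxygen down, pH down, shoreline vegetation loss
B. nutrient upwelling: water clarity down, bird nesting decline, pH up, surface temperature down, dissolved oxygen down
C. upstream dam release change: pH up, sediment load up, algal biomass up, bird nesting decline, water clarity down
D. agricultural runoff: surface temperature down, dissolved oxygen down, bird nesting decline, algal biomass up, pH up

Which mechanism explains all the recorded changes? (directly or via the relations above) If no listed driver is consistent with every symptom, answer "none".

C

Checking each candidate against the observations:
(A) warming surface water — water clarity down miss; pH up miss; algal biomass up miss; surface temperature down miss; dissolved oxygen down match; bird nesting decline miss
(B) nutrient upwelling — does not account for algal biomass up
(C) upstream dam release change — accounts for every observation (surface temperature down by algal biomass up → surface temperature down)
(D) agricultural runoff — does not account for water clarity down
Only (C) is consistent with every observation.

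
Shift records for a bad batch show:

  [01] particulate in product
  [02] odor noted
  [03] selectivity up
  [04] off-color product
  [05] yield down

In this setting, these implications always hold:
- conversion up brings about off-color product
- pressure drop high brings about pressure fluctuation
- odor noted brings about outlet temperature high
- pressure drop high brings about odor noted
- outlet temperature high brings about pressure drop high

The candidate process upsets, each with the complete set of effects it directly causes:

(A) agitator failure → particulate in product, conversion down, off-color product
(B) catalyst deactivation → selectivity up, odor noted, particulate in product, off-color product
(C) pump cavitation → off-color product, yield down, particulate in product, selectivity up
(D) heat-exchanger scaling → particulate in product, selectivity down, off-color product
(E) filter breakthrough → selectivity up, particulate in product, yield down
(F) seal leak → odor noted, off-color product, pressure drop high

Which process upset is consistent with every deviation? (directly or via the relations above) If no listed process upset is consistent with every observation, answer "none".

none

Checking each candidate against the observations:
(A) agitator failure — does not account for odor noted, selectivity up, yield down
(B) catalyst deactivation — particulate in product yes; odor noted yes; selectivity up yes; off-color product yes; yield down NO
(C) pump cavitation — does not account for odor noted
(D) heat-exchanger scaling — particulate in product yes; odor noted NO; selectivity up NO; off-color product yes; yield down NO
(E) filter breakthrough — does not account for odor noted, off-color product
(F) seal leak — particulate in product NO; odor noted yes; selectivity up NO; off-color product yes; yield down NO
No candidate is consistent with all observations.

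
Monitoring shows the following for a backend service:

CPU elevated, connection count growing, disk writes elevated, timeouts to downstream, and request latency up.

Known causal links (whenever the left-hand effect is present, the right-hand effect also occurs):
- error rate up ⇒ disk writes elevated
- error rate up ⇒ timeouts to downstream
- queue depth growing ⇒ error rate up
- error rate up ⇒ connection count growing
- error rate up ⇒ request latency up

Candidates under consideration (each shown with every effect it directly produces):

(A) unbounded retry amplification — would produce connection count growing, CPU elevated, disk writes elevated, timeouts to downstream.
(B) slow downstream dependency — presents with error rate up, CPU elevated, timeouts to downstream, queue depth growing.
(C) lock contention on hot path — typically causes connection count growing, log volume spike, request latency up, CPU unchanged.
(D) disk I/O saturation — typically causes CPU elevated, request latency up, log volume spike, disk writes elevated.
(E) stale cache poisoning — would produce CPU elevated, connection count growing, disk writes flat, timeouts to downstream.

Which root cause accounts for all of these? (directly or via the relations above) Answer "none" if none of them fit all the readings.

Per-candidate check:
(A) unbounded retry amplification — CPU elevated ✓; connection count growing ✓; disk writes elevated ✓; timeouts to downstream ✓; request latency up ✗
(B) slow downstream dependency — CPU elevated ✓; connection count growing ✓ (via error rate up → connection count growing); disk writes elevated ✓ (via error rate up → disk writes elevated); timeouts to downstream ✓; request latency up ✓ (via error rate up → request latency up)
(C) lock contention on hot path — CPU elevated ✗; connection count growing ✓; disk writes elevated ✗; timeouts to downstream ✗; request latency up ✓
(D) disk I/O saturation — CPU elevated ✓; connection count growing ✗; disk writes elevated ✓; timeouts to downstream ✗; request latency up ✓
(E) stale cache poisoning — fails on disk writes elevated, request latency up (predicts disk writes flat, not disk writes elevated)
(B) alone accounts for all the evidence.

B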